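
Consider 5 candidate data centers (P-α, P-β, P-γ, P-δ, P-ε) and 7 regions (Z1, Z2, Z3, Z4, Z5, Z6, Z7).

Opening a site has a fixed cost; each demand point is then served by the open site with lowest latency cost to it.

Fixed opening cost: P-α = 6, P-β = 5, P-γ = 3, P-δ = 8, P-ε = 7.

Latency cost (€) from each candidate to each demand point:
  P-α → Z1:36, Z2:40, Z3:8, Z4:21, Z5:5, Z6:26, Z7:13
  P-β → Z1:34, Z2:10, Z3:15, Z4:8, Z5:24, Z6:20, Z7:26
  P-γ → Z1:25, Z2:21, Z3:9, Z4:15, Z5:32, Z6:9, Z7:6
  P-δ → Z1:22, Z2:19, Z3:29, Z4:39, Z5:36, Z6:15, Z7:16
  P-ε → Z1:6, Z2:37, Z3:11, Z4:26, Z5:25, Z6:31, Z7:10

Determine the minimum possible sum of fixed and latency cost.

Open {P-α, P-β, P-γ, P-ε}: assign each demand point to its cheapest open site.
  Z1→P-ε 6, Z2→P-β 10, Z3→P-α 8, Z4→P-β 8, Z5→P-α 5, Z6→P-γ 9, Z7→P-γ 6
  latency cost 52, fixed 21 → total 73.
Compare {P-α, P-β, P-γ, P-δ, P-ε}: latency cost 52 + fixed 29 = 81.
Compare {P-α, P-β, P-γ}: latency cost 71 + fixed 14 = 85.
Compare {P-α, P-β, P-ε}: latency cost 67 + fixed 18 = 85.
All other subsets cost ≥ 81. Minimum total cost: 73.

73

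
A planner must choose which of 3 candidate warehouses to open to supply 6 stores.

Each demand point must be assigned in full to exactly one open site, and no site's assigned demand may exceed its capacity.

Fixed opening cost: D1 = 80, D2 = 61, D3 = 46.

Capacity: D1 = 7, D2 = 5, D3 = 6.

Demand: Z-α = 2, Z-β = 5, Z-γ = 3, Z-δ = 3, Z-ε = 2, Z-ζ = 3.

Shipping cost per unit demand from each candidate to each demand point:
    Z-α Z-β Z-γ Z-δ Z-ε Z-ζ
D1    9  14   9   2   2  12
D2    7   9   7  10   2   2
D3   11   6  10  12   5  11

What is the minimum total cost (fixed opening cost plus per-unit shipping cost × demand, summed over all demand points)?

323

Open {D1, D2, D3}; cheapest assignment that respects the capacities:
  D1 (cap 7, load 7): Z-α, Z-δ, Z-ε — cost 2×9 + 3×2 + 2×2 = 28
  D2 (cap 5, load 5): Z-β — cost 5×9 = 45
  D3 (cap 6, load 6): Z-γ, Z-ζ — cost 3×10 + 3×11 = 63
  Shipping 136, fixed 187 → total 323.
  Any other capacity-feasible assignment to {D1, D2, D3} ships for at least 136.
Total demand is 18 and no other set of sites has combined capacity ≥ 18, so {D1, D2, D3} is the only feasible choice of open sites. Minimum: 323.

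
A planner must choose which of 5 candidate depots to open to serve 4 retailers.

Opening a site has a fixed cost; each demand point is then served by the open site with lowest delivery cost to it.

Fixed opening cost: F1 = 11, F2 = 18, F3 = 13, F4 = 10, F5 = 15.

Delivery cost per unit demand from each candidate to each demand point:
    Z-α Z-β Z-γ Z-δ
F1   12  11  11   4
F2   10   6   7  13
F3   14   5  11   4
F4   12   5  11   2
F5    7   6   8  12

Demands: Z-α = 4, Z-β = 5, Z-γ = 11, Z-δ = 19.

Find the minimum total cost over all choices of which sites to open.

204

Open {F4, F5}: assign each demand point to its cheapest open site.
  Z-α→F5 4×7=28, Z-β→F4 5×5=25, Z-γ→F5 11×8=88, Z-δ→F4 19×2=38
  delivery cost 179, fixed 25 → total 204.
Compare {F2, F4}: delivery cost 180 + fixed 28 = 208.
Compare {F2, F4, F5}: delivery cost 168 + fixed 43 = 211.
Compare {F1, F4, F5}: delivery cost 179 + fixed 36 = 215.
All other subsets cost ≥ 208. Minimum total cost: 204.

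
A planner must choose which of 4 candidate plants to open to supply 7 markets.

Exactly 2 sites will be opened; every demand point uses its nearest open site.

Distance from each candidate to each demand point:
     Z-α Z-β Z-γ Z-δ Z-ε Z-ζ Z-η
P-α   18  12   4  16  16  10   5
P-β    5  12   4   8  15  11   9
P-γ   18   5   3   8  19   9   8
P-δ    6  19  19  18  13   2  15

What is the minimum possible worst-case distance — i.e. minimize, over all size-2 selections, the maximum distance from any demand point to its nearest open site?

Open {P-β, P-δ}.
  Farthest demand point is Z-ε at distance 13 (to P-δ); all others are ≤ 13.
With {P-γ, P-δ} the worst case is 13.
With {P-α, P-β} the worst case is 15.
No size-2 selection achieves below 13.

13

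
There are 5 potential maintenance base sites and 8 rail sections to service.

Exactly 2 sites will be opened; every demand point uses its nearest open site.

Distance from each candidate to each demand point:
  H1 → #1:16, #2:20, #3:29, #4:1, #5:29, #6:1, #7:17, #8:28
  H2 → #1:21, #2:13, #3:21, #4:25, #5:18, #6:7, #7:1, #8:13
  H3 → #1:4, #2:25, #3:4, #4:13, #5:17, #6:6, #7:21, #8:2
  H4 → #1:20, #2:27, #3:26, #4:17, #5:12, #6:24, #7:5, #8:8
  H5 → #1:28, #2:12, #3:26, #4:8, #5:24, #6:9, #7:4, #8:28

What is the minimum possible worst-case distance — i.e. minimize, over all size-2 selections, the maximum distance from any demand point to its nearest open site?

Open {H2, H3}.
  Farthest demand point is #5 at distance 17 (to H3); all others are ≤ 17.
With {H3, H5} the worst case is 17.
With {H1, H3} the worst case is 20.
No size-2 selection achieves below 17.

17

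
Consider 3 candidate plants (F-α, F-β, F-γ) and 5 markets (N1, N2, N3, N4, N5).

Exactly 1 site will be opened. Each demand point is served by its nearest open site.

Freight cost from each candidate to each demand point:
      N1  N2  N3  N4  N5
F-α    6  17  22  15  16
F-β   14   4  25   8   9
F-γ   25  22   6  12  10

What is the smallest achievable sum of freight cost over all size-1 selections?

60

Open {F-β}.
  N1→F-β 14, N2→F-β 4, N3→F-β 25, N4→F-β 8, N5→F-β 9  ⇒ total 60.
Compare {F-γ}: total 75.
Compare {F-α}: total 76.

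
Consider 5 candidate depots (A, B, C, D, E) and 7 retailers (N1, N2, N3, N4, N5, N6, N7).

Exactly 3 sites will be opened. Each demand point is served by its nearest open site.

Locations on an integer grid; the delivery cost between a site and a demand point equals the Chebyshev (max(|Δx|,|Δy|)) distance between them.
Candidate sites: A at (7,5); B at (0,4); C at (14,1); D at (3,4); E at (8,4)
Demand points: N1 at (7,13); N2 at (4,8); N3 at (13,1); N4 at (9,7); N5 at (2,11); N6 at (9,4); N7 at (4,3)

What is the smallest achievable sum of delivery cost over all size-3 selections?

Open {A, C, D}.
  N1→A 8, N2→A 3, N3→C 1, N4→A 2, N5→A 6, N6→A 2, N7→D 1  ⇒ total 23.
Compare {A, C, E}: total 24.
Compare {A, B, C}: total 25.
No size-3 selection does better; minimum is 23.

23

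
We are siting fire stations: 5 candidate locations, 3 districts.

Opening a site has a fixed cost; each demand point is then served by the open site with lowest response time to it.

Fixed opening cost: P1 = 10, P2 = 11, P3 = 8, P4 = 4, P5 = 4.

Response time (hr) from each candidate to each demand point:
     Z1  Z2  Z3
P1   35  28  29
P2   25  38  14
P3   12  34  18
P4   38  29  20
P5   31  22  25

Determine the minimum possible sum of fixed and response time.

64

Open {P3, P5}: assign each demand point to its cheapest open site.
  Z1→P3 12, Z2→P5 22, Z3→P3 18
  response time 52, fixed 12 → total 64.
Compare {P3, P4, P5}: response time 52 + fixed 16 = 68.
Compare {P3, P4}: response time 59 + fixed 12 = 71.
Compare {P2, P3, P5}: response time 48 + fixed 23 = 71.
All other subsets cost ≥ 68. Minimum total cost: 64.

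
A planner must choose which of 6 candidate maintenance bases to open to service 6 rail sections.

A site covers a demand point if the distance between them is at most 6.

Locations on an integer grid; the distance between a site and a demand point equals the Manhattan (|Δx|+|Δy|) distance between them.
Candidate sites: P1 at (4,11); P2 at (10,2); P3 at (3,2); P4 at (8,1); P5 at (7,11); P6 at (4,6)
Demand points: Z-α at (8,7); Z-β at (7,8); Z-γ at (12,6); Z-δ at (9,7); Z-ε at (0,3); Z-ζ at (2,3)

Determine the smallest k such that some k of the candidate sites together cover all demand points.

3

Coverage sets (demand points within 6 of each site):
  P1: {Z-β}
  P2: {Z-γ, Z-δ}
  P3: {Z-ε, Z-ζ}
  P4: {Z-α}
  P5: {Z-α, Z-β, Z-δ}
  P6: {Z-α, Z-β, Z-δ, Z-ζ}
No 2 sites suffice: every size-2 union leaves at least one demand point uncovered.
But {P2, P3, P5} covers everything, so the minimum is 3.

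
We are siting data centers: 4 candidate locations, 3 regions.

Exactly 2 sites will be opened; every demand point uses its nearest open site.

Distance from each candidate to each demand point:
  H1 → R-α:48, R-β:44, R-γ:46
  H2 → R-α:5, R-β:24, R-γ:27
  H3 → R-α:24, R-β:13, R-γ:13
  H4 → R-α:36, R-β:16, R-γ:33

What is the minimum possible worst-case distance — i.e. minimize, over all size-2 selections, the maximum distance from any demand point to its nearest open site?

Open {H2, H3}.
  Farthest demand point is R-β at distance 13 (to H3); all others are ≤ 13.
With {H1, H3} the worst case is 24.
With {H3, H4} the worst case is 24.
No size-2 selection achieves below 13.

13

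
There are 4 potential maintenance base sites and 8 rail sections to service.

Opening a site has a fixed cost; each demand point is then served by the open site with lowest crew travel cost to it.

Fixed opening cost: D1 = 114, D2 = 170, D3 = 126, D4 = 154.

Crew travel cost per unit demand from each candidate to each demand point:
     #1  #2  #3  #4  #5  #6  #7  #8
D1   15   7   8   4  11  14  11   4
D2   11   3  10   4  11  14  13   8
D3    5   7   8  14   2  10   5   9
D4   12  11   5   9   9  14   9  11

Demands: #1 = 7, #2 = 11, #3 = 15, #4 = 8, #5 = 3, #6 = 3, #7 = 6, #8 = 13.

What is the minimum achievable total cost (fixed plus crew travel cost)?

622

Open {D1, D3}: assign each demand point to its cheapest open site.
  #1→D3 7×5=35, #2→D1 11×7=77, #3→D1 15×8=120, #4→D1 8×4=32, #5→D3 3×2=6, #6→D3 3×10=30, #7→D3 6×5=30, #8→D1 13×4=52
  crew travel cost 382, fixed 240 → total 622.
Compare {D1}: crew travel cost 527 + fixed 114 = 641.
Compare {D3}: crew travel cost 527 + fixed 126 = 653.
Compare {D2, D3}: crew travel cost 390 + fixed 296 = 686.
All other subsets cost ≥ 641. Minimum total cost: 622.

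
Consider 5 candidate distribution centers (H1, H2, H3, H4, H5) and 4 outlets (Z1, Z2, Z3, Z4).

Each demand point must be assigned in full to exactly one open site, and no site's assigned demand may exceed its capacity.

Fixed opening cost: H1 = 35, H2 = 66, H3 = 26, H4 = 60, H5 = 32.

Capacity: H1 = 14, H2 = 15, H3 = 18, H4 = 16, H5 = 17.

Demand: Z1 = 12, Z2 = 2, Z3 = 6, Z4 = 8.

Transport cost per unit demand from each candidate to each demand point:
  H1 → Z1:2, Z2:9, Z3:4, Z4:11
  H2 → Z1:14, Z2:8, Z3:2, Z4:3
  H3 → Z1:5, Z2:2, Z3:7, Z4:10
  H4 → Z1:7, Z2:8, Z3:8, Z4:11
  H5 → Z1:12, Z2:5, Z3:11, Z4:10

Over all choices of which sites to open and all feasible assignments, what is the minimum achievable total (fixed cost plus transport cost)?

179

Open {H1, H2}; cheapest assignment that respects the capacities:
  H1 (cap 14, load 14): Z1, Z2 — cost 12×2 + 2×9 = 42
  H2 (cap 15, load 14): Z3, Z4 — cost 6×2 + 8×3 = 36
  Shipping 78, fixed 101 → total 179.
  Any other capacity-feasible assignment to {H1, H2} ships for at least 78.
Compare {H1, H2, H3}: its best feasible assignment gives total 191.
Compare {H2, H3}: its best feasible assignment gives total 192.
Every other set of open sites that can feasibly serve all demand totals ≥ 191 even under its best assignment. Minimum: 179.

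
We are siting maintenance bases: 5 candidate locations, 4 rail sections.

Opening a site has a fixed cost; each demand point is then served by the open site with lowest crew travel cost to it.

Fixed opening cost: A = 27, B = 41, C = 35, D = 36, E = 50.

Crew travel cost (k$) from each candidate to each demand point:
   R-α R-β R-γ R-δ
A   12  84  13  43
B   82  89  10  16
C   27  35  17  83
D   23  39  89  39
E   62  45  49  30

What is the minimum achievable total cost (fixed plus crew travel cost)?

164

Open {B, C}: assign each demand point to its cheapest open site.
  R-α→C 27, R-β→C 35, R-γ→B 10, R-δ→B 16
  crew travel cost 88, fixed 76 → total 164.
Compare {A, C}: crew travel cost 103 + fixed 62 = 165.
Compare {B, D}: crew travel cost 88 + fixed 77 = 165.
Compare {A, D}: crew travel cost 103 + fixed 63 = 166.
All other subsets cost ≥ 165. Minimum total cost: 164.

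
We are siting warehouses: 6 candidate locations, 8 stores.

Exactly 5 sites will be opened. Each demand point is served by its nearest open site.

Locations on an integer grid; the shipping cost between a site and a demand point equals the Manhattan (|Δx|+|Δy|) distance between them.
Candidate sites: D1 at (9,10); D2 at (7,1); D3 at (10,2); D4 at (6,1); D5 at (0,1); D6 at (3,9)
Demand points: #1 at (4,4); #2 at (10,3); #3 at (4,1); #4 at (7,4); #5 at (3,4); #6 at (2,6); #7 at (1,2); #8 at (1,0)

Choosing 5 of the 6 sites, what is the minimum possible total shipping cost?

Open {D2, D3, D4, D5, D6}.
  #1→D4 5, #2→D3 1, #3→D4 2, #4→D2 3, #5→D6 5, #6→D6 4, #7→D5 2, #8→D5 2  ⇒ total 24.
Compare {D1, D3, D4, D5, D6}: total 25.
Compare {D1, D2, D3, D5, D6}: total 26.
No size-5 selection does better; minimum is 24.

24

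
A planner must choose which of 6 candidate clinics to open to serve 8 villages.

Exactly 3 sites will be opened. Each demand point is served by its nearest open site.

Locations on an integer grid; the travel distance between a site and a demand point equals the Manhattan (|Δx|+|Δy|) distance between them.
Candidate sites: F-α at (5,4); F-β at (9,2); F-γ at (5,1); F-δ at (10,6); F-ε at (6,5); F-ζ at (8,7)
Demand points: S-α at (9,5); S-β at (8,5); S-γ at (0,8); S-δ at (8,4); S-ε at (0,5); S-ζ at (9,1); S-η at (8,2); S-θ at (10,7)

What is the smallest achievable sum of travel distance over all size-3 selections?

Open {F-β, F-δ, F-ε}.
  S-α→F-δ 2, S-β→F-ε 2, S-γ→F-ε 9, S-δ→F-β 3, S-ε→F-ε 6, S-ζ→F-β 1, S-η→F-β 1, S-θ→F-δ 1  ⇒ total 25.
Compare {F-α, F-β, F-δ}: total 26.
Compare {F-α, F-β, F-ζ}: total 27.
No size-3 selection does better; minimum is 25.

25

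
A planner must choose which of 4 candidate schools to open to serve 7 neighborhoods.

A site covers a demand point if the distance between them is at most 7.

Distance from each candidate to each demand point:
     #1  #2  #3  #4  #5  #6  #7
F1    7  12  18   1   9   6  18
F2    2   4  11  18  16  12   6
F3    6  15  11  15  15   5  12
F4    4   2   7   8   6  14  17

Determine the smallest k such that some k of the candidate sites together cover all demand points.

Coverage sets (demand points within 7 of each site):
  F1: {#1, #4, #6}
  F2: {#1, #2, #7}
  F3: {#1, #6}
  F4: {#1, #2, #3, #5}
No 2 sites suffice: every size-2 union leaves at least one demand point uncovered.
But {F1, F2, F4} covers everything, so the minimum is 3.

3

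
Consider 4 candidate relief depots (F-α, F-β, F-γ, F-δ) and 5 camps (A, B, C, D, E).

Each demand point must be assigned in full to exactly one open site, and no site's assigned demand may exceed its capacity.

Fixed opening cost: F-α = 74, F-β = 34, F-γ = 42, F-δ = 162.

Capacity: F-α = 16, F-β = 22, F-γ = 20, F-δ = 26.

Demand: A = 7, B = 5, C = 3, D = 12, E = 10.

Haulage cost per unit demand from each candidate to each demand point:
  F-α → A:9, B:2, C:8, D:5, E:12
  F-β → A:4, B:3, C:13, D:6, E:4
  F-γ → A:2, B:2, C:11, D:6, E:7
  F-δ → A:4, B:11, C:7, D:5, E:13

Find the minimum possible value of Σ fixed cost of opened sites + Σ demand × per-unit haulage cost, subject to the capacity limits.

245

Open {F-β, F-γ}; cheapest assignment that respects the capacities:
  F-β (cap 22, load 22): D, E — cost 12×6 + 10×4 = 112
  F-γ (cap 20, load 15): A, B, C — cost 7×2 + 5×2 + 3×11 = 57
  Shipping 169, fixed 76 → total 245.
  Any other capacity-feasible assignment to {F-β, F-γ} ships for at least 169.
Compare {F-α, F-β}: its best feasible assignment gives total 275.
Compare {F-α, F-β, F-γ}: its best feasible assignment gives total 298.
Every other set of open sites that can feasibly serve all demand totals ≥ 275 even under its best assignment. Minimum: 245.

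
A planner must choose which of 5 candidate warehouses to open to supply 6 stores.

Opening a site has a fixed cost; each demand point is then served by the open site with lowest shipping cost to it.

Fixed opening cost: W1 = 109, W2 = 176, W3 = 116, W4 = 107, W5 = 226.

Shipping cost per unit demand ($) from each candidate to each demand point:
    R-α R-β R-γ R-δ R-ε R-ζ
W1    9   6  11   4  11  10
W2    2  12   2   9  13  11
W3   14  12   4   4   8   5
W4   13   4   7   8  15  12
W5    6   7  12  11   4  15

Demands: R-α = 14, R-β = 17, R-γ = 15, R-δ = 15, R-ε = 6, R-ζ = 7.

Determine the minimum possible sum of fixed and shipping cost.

641

Open {W1, W2}: assign each demand point to its cheapest open site.
  R-α→W2 14×2=28, R-β→W1 17×6=102, R-γ→W2 15×2=30, R-δ→W1 15×4=60, R-ε→W1 6×11=66, R-ζ→W1 7×10=70
  shipping cost 356, fixed 285 → total 641.
Compare {W1, W3}: shipping cost 431 + fixed 225 = 656.
Compare {W2, W3, W4}: shipping cost 269 + fixed 399 = 668.
Compare {W3, W4}: shipping cost 453 + fixed 223 = 676.
All other subsets cost ≥ 656. Minimum total cost: 641.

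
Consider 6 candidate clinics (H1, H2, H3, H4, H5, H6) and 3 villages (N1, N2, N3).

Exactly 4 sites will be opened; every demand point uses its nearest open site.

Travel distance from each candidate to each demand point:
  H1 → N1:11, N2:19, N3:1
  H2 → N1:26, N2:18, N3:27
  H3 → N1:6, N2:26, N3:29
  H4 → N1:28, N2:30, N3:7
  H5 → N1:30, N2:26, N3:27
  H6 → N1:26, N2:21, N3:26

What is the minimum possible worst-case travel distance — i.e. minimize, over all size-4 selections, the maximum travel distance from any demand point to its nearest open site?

18

Open {H1, H2, H3, H4}.
  Farthest demand point is N2 at travel distance 18 (to H2); all others are ≤ 18.
With {H1, H2, H3, H5} the worst case is 18.
With {H1, H2, H3, H6} the worst case is 18.
No size-4 selection achieves below 18.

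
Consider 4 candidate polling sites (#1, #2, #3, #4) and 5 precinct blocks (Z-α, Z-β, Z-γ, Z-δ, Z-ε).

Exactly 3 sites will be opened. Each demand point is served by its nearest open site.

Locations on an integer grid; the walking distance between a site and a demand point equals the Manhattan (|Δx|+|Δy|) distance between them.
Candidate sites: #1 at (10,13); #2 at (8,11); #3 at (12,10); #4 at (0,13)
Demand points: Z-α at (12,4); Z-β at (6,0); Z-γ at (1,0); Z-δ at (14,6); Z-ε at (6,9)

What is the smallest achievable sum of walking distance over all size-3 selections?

Open {#2, #3, #4}.
  Z-α→#3 6, Z-β→#2 13, Z-γ→#4 14, Z-δ→#3 6, Z-ε→#2 4  ⇒ total 43.
Compare {#1, #2, #3}: total 47.
Compare {#1, #3, #4}: total 49.
No size-3 selection does better; minimum is 43.

43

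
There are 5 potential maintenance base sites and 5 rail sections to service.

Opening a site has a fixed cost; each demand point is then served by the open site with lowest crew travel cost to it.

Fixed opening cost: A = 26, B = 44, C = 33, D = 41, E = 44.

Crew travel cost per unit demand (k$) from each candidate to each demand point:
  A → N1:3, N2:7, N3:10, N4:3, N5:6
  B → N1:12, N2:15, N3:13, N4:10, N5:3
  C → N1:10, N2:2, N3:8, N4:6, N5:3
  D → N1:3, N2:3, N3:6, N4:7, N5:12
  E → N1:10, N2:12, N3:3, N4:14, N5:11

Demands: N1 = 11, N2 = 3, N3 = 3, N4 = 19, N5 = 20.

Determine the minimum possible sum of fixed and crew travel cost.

Open {A, C}: assign each demand point to its cheapest open site.
  N1→A 11×3=33, N2→C 3×2=6, N3→C 3×8=24, N4→A 19×3=57, N5→C 20×3=60
  crew travel cost 180, fixed 59 → total 239.
Compare {A, C, E}: crew travel cost 165 + fixed 103 = 268.
Compare {A, B}: crew travel cost 201 + fixed 70 = 271.
Compare {A, C, D}: crew travel cost 174 + fixed 100 = 274.
All other subsets cost ≥ 268. Minimum total cost: 239.

239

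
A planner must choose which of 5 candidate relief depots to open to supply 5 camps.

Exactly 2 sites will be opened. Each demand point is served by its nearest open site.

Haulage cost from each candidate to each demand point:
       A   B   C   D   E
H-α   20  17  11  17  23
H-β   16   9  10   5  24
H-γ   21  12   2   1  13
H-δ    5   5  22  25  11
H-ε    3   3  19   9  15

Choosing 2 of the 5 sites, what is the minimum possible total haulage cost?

Open {H-γ, H-ε}.
  A→H-ε 3, B→H-ε 3, C→H-γ 2, D→H-γ 1, E→H-γ 13  ⇒ total 22.
Compare {H-γ, H-δ}: total 24.
Compare {H-β, H-δ}: total 36.
No size-2 selection does better; minimum is 22.

22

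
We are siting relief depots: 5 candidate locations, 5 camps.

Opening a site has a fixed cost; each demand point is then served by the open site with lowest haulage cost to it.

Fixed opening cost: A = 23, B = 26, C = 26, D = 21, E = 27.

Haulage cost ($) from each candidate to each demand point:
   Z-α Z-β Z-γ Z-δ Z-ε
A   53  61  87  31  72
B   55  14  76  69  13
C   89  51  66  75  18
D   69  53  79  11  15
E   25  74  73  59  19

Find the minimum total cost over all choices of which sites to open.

Open {B, D, E}: assign each demand point to its cheapest open site.
  Z-α→E 25, Z-β→B 14, Z-γ→E 73, Z-δ→D 11, Z-ε→B 13
  haulage cost 136, fixed 74 → total 210.
Compare {B, D}: haulage cost 169 + fixed 47 = 216.
Compare {D, E}: haulage cost 177 + fixed 48 = 225.
Compare {B, C, D, E}: haulage cost 129 + fixed 100 = 229.
All other subsets cost ≥ 216. Minimum total cost: 210.

210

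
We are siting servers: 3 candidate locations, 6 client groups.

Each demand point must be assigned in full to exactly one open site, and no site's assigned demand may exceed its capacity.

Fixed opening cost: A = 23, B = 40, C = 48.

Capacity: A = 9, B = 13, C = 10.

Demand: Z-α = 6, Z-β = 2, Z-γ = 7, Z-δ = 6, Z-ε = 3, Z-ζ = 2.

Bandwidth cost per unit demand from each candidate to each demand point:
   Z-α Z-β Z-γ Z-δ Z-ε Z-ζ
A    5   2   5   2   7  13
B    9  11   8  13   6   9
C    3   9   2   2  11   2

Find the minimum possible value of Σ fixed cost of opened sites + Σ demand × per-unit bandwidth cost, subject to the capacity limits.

217

Open {A, B, C}; cheapest assignment that respects the capacities:
  A (cap 9, load 8): Z-β, Z-δ — cost 2×2 + 6×2 = 16
  B (cap 13, load 9): Z-α, Z-ε — cost 6×9 + 3×6 = 72
  C (cap 10, load 9): Z-γ, Z-ζ — cost 7×2 + 2×2 = 18
  Shipping 106, fixed 111 → total 217.
  Any other capacity-feasible assignment to {A, B, C} ships for at least 106.
Total demand is 26 and no other set of sites has combined capacity ≥ 26, so {A, B, C} is the only feasible choice of open sites. Minimum: 217.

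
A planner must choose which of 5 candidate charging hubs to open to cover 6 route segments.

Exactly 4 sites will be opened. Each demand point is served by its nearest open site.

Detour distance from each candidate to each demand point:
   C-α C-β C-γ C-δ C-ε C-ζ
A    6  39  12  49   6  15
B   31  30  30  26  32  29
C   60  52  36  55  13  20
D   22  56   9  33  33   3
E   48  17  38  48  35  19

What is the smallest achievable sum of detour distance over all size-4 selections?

Open {A, B, D, E}.
  C-α→A 6, C-β→E 17, C-γ→D 9, C-δ→B 26, C-ε→A 6, C-ζ→D 3  ⇒ total 67.
Compare {A, C, D, E}: total 74.
Compare {A, B, C, D}: total 80.
No size-4 selection does better; minimum is 67.

67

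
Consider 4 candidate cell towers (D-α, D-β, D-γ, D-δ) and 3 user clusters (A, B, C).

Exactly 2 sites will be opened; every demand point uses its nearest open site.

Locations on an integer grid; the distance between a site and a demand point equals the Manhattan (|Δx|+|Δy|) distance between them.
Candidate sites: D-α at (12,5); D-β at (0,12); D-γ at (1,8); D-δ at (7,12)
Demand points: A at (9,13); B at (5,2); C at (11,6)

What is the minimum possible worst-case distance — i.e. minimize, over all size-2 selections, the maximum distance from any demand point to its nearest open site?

Open {D-α, D-β}.
  Farthest demand point is A at distance 10 (to D-β); all others are ≤ 10.
With {D-α, D-δ} the worst case is 10.
With {D-γ, D-δ} the worst case is 10.
No size-2 selection achieves below 10.

10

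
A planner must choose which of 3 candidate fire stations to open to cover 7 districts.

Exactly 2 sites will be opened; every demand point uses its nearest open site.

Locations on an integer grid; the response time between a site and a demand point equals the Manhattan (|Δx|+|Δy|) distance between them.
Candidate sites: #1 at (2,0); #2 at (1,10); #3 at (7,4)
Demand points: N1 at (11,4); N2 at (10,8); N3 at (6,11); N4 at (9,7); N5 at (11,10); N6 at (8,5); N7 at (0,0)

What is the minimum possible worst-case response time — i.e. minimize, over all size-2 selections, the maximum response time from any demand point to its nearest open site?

Open {#1, #3}.
  Farthest demand point is N5 at response time 10 (to #3); all others are ≤ 10.
With {#2, #3} the worst case is 11.
With {#1, #2} the worst case is 13.
No size-2 selection achieves below 10.

10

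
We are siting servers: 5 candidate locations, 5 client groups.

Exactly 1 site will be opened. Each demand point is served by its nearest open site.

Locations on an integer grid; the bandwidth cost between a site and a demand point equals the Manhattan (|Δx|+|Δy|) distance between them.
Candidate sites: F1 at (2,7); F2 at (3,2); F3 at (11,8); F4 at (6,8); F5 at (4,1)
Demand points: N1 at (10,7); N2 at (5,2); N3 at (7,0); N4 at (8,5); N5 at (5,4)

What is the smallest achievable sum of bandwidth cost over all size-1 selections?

Open {F5}.
  N1→F5 12, N2→F5 2, N3→F5 4, N4→F5 8, N5→F5 4  ⇒ total 30.
Compare {F4}: total 31.
Compare {F2}: total 32.
No size-1 selection does better; minimum is 30.

30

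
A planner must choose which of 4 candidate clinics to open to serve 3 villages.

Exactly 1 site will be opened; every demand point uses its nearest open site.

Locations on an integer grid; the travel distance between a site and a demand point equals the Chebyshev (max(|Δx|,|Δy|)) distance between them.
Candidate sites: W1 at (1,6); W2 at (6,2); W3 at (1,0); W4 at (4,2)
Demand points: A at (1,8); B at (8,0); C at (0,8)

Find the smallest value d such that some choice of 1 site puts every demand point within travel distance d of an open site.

Open {W2}.
  Farthest demand point is A at travel distance 6 (to W2); all others are ≤ 6.
With {W4} the worst case is 6.
With {W1} the worst case is 7.
No size-1 selection achieves below 6.

6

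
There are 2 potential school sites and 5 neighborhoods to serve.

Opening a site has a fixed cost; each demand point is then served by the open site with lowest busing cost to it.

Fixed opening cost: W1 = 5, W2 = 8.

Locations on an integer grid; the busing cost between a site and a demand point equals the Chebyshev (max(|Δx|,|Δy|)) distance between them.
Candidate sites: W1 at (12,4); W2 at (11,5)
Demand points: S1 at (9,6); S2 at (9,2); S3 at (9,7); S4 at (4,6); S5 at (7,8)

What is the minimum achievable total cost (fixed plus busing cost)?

Open {W2}: assign each demand point to its cheapest open site.
  S1→W2 2, S2→W2 3, S3→W2 2, S4→W2 7, S5→W2 4
  busing cost 18, fixed 8 → total 26.
Compare {W1}: busing cost 22 + fixed 5 = 27.
Compare {W1, W2}: busing cost 18 + fixed 13 = 31.

26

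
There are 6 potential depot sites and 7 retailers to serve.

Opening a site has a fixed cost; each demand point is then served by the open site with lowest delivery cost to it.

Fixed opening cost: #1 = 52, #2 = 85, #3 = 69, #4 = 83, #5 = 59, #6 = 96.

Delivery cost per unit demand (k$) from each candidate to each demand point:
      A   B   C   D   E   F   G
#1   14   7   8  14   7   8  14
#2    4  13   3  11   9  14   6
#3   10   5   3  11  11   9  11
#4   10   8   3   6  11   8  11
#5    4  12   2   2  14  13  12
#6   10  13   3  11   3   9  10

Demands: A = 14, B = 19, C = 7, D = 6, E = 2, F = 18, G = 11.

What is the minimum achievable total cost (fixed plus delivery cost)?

Open {#3, #5}: assign each demand point to its cheapest open site.
  A→#5 14×4=56, B→#3 19×5=95, C→#5 7×2=14, D→#5 6×2=12, E→#3 2×11=22, F→#3 18×9=162, G→#3 11×11=121
  delivery cost 482, fixed 128 → total 610.
Compare {#1, #5}: delivery cost 505 + fixed 111 = 616.
Compare {#1, #2, #5}: delivery cost 439 + fixed 196 = 635.
Compare {#1, #3, #5}: delivery cost 456 + fixed 180 = 636.
All other subsets cost ≥ 616. Minimum total cost: 610.

610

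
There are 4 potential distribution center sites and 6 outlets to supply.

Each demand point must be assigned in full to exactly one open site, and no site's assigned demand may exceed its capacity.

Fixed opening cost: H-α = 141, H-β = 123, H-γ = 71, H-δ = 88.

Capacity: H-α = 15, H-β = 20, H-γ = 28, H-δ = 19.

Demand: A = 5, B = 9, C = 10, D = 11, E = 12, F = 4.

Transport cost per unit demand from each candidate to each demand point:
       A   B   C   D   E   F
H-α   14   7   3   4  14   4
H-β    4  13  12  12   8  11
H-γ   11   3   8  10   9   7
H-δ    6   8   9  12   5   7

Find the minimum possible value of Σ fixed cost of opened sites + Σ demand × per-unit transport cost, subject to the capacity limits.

Open {H-α, H-γ, H-δ}; cheapest assignment that respects the capacities:
  H-α (cap 15, load 15): D, F — cost 11×4 + 4×4 = 60
  H-γ (cap 28, load 19): B, C — cost 9×3 + 10×8 = 107
  H-δ (cap 19, load 17): A, E — cost 5×6 + 12×5 = 90
  Shipping 257, fixed 300 → total 557.
  Any other capacity-feasible assignment to {H-α, H-γ, H-δ} ships for at least 257.
Compare {H-α, H-β, H-γ}: its best feasible assignment gives total 618.
Compare {H-β, H-γ, H-δ}: its best feasible assignment gives total 629.
Every other set of open sites that can feasibly serve all demand totals ≥ 618 even under its best assignment. Minimum: 557.

557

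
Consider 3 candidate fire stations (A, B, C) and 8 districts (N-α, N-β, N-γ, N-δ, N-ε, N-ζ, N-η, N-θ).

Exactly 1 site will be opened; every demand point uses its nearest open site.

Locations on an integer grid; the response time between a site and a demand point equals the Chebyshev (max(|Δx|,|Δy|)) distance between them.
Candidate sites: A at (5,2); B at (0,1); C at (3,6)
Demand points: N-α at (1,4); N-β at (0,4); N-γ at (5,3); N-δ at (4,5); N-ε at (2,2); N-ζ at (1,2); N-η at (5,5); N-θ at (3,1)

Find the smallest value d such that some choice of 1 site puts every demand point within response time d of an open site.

5

Open {A}.
  Farthest demand point is N-β at response time 5 (to A); all others are ≤ 5.
With {B} the worst case is 5.
With {C} the worst case is 5.
No size-1 selection achieves below 5.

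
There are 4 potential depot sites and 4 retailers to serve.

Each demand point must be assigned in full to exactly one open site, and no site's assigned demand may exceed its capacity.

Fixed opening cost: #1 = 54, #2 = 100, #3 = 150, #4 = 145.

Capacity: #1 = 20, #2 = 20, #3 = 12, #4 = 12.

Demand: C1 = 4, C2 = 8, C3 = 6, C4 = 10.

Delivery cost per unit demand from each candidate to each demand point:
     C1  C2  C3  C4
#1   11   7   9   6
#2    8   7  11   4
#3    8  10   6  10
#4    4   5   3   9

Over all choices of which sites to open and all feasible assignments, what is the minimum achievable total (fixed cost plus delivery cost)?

Open {#1, #2}; cheapest assignment that respects the capacities:
  #1 (cap 20, load 14): C2, C3 — cost 8×7 + 6×9 = 110
  #2 (cap 20, load 14): C1, C4 — cost 4×8 + 10×4 = 72
  Shipping 182, fixed 154 → total 336.
  Any other capacity-feasible assignment to {#1, #2} ships for at least 182.
Compare {#1, #4}: its best feasible assignment gives total 349.
Compare {#2, #4}: its best feasible assignment gives total 375.
Every other set of open sites that can feasibly serve all demand totals ≥ 349 even under its best assignment. Minimum: 336.

336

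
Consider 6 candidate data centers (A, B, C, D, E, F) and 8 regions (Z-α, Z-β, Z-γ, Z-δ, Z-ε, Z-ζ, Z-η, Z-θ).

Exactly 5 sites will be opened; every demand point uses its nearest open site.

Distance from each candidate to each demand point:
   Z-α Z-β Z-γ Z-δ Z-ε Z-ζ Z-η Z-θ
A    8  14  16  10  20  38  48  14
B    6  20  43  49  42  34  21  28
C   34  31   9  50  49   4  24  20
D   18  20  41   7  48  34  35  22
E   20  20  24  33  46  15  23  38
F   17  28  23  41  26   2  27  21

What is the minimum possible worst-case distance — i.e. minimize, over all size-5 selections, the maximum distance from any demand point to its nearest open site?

Open {A, B, C, D, E}.
  Farthest demand point is Z-η at distance 21 (to B); all others are ≤ 21.
With {A, B, C, D, F} the worst case is 21.
With {A, B, C, E, F} the worst case is 21.
No size-5 selection achieves below 21.

21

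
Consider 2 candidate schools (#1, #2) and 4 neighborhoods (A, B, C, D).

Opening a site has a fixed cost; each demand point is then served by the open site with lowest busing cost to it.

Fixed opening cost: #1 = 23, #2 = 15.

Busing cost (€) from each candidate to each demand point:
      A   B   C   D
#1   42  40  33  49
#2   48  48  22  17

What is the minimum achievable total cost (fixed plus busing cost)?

Open {#2}: assign each demand point to its cheapest open site.
  A→#2 48, B→#2 48, C→#2 22, D→#2 17
  busing cost 135, fixed 15 → total 150.
Compare {#1, #2}: busing cost 121 + fixed 38 = 159.
Compare {#1}: busing cost 164 + fixed 23 = 187.

150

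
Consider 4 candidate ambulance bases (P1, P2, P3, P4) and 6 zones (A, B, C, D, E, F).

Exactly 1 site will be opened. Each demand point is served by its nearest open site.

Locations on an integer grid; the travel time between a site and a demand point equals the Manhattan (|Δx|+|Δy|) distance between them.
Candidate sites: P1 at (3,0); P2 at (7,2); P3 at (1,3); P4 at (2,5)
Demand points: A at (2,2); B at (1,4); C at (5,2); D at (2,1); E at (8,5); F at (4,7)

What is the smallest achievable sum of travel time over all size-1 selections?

25

Open {P4}.
  A→P4 3, B→P4 2, C→P4 6, D→P4 4, E→P4 6, F→P4 4  ⇒ total 25.
Compare {P3}: total 27.
Compare {P1}: total 33.
No size-1 selection does better; minimum is 25.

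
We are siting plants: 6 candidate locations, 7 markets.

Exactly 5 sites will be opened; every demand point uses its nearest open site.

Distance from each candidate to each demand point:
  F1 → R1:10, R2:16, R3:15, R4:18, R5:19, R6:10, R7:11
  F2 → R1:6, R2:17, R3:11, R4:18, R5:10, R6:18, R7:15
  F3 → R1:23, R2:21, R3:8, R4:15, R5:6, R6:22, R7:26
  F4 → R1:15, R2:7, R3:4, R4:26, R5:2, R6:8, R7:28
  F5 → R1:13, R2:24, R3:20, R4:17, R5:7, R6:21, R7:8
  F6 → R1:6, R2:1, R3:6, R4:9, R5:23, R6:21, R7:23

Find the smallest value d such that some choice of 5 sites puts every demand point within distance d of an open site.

9

Open {F1, F2, F4, F5, F6}.
  Farthest demand point is R4 at distance 9 (to F6); all others are ≤ 9.
With {F1, F3, F4, F5, F6} the worst case is 9.
With {F2, F3, F4, F5, F6} the worst case is 9.
No size-5 selection achieves below 9.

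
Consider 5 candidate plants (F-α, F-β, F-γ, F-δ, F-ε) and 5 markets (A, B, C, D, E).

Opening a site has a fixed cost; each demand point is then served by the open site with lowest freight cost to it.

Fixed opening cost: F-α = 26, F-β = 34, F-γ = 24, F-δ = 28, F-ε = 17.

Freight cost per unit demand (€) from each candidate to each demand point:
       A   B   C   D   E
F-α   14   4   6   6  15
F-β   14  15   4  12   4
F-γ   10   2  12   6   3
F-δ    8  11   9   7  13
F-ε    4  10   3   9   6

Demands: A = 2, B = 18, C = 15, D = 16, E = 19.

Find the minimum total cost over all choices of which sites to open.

283

Open {F-γ, F-ε}: assign each demand point to its cheapest open site.
  A→F-ε 2×4=8, B→F-γ 18×2=36, C→F-ε 15×3=45, D→F-γ 16×6=96, E→F-γ 19×3=57
  freight cost 242, fixed 41 → total 283.
Compare {F-α, F-γ, F-ε}: freight cost 242 + fixed 67 = 309.
Compare {F-γ, F-δ, F-ε}: freight cost 242 + fixed 69 = 311.
Compare {F-β, F-γ, F-ε}: freight cost 242 + fixed 75 = 317.
All other subsets cost ≥ 309. Minimum total cost: 283.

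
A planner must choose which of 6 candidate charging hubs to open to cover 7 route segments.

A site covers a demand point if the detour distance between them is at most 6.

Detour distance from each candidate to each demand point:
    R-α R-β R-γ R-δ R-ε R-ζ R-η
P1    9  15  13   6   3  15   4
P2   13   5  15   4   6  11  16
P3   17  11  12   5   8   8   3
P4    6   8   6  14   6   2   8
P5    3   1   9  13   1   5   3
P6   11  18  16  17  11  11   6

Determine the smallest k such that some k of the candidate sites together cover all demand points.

Coverage sets (demand points within 6 of each site):
  P1: {R-δ, R-ε, R-η}
  P2: {R-β, R-δ, R-ε}
  P3: {R-δ, R-η}
  P4: {R-α, R-γ, R-ε, R-ζ}
  P5: {R-α, R-β, R-ε, R-ζ, R-η}
  P6: {R-η}
No 2 sites suffice: every size-2 union leaves at least one demand point uncovered.
But {P1, P2, P4} covers everything, so the minimum is 3.

3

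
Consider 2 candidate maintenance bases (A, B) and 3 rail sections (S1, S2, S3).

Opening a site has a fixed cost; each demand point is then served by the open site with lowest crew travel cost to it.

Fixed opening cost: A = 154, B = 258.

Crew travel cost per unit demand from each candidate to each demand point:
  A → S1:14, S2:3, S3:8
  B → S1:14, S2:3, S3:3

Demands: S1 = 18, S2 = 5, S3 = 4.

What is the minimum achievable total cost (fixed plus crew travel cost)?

453

Open {A}: assign each demand point to its cheapest open site.
  S1→A 18×14=252, S2→A 5×3=15, S3→A 4×8=32
  crew travel cost 299, fixed 154 → total 453.
Compare {B}: crew travel cost 279 + fixed 258 = 537.
Compare {A, B}: crew travel cost 279 + fixed 412 = 691.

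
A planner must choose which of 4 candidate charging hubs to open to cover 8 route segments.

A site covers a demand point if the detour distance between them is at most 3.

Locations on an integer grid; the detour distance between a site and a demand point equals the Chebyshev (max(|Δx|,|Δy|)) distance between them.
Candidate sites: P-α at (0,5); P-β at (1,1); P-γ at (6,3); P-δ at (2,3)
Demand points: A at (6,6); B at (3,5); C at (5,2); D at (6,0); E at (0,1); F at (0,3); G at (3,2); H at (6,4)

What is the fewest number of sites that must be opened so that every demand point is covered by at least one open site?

2

Coverage sets (demand points within 3 of each site):
  P-α: {B, F, G}
  P-β: {E, F, G}
  P-γ: {A, B, C, D, G, H}
  P-δ: {B, C, E, F, G}
No single site covers all 8 demand points.
But {P-β, P-γ} covers everything, so the minimum is 2.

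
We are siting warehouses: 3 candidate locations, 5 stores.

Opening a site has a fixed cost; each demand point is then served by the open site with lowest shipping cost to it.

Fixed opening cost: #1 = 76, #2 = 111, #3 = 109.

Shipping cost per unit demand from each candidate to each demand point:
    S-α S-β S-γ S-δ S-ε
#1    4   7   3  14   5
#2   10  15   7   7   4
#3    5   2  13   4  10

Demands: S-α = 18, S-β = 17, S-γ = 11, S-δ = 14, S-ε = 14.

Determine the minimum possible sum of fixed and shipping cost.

Open {#1, #3}: assign each demand point to its cheapest open site.
  S-α→#1 18×4=72, S-β→#3 17×2=34, S-γ→#1 11×3=33, S-δ→#3 14×4=56, S-ε→#1 14×5=70
  shipping cost 265, fixed 185 → total 450.
Compare {#2, #3}: shipping cost 313 + fixed 220 = 533.
Compare {#1, #2, #3}: shipping cost 251 + fixed 296 = 547.
Compare {#1, #2}: shipping cost 378 + fixed 187 = 565.
All other subsets cost ≥ 533. Minimum total cost: 450.

450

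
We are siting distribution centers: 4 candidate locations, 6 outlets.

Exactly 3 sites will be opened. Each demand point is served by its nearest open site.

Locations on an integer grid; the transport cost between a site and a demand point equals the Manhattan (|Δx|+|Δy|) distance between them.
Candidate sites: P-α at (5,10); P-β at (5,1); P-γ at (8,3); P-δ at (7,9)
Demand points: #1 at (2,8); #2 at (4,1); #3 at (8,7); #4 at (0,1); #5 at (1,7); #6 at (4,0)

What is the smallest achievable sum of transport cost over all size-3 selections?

23

Open {P-α, P-β, P-δ}.
  #1→P-α 5, #2→P-β 1, #3→P-δ 3, #4→P-β 5, #5→P-α 7, #6→P-β 2  ⇒ total 23.
Compare {P-α, P-β, P-γ}: total 24.
Compare {P-β, P-γ, P-δ}: total 25.
No size-3 selection does better; minimum is 23.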